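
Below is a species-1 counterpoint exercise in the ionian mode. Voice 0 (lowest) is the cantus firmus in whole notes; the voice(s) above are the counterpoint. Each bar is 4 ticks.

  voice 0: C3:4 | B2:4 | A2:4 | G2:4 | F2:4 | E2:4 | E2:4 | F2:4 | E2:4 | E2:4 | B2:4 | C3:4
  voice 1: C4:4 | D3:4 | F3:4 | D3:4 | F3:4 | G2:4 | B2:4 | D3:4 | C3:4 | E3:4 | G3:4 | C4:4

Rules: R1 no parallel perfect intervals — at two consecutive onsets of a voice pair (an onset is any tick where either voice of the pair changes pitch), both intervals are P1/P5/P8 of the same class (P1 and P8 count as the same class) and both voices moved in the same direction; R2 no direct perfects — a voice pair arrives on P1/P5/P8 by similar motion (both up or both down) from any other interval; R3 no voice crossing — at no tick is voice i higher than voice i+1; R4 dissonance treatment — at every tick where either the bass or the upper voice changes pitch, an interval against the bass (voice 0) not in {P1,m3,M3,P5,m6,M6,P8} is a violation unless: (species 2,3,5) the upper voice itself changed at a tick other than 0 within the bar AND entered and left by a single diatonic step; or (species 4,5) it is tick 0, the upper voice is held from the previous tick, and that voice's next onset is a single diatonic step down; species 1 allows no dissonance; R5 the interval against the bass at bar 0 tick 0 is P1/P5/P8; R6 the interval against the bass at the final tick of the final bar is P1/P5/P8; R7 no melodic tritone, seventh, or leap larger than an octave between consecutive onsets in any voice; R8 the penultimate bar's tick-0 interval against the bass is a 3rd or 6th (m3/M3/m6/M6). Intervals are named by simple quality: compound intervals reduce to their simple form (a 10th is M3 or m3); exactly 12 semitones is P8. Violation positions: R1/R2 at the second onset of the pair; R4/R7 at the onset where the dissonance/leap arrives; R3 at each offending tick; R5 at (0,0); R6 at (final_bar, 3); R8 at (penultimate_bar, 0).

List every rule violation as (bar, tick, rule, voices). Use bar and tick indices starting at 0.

(1, 0, R7, (1,))
(3, 0, R2, (0, 1))
(5, 0, R7, (1,))
(11, 0, R2, (0, 1))

bar 0: v0=C3 v1=C4 downbeat P8
bar 1: v0=B2 v1=D3 downbeat m3
bar 2: v0=A2 v1=F3 downbeat m6
bar 3: v0=G2 v1=D3 downbeat P5
bar 4: v0=F2 v1=F3 downbeat P8
bar 5: v0=E2 v1=G2 downbeat m3
bar 6: v0=E2 v1=B2 downbeat P5
bar 7: v0=F2 v1=D3 downbeat M6
bar 8: v0=E2 v1=C3 downbeat m6
bar 9: v0=E2 v1=E3 downbeat P8
bar 10: v0=B2 v1=G3 downbeat m6
bar 11: v0=C3 v1=C4 downbeat P8
  -> R7 @ bar 1 tick 0 v(1,): C4->D3 leap 10st
  -> R2 @ bar 3 tick 0 v(0, 1): A2/F3 m6 -> G2/D3 P5 similar
  -> R7 @ bar 5 tick 0 v(1,): F3->G2 leap 10st
  -> R2 @ bar 11 tick 0 v(0, 1): B2/G3 m6 -> C3/C4 P8 similar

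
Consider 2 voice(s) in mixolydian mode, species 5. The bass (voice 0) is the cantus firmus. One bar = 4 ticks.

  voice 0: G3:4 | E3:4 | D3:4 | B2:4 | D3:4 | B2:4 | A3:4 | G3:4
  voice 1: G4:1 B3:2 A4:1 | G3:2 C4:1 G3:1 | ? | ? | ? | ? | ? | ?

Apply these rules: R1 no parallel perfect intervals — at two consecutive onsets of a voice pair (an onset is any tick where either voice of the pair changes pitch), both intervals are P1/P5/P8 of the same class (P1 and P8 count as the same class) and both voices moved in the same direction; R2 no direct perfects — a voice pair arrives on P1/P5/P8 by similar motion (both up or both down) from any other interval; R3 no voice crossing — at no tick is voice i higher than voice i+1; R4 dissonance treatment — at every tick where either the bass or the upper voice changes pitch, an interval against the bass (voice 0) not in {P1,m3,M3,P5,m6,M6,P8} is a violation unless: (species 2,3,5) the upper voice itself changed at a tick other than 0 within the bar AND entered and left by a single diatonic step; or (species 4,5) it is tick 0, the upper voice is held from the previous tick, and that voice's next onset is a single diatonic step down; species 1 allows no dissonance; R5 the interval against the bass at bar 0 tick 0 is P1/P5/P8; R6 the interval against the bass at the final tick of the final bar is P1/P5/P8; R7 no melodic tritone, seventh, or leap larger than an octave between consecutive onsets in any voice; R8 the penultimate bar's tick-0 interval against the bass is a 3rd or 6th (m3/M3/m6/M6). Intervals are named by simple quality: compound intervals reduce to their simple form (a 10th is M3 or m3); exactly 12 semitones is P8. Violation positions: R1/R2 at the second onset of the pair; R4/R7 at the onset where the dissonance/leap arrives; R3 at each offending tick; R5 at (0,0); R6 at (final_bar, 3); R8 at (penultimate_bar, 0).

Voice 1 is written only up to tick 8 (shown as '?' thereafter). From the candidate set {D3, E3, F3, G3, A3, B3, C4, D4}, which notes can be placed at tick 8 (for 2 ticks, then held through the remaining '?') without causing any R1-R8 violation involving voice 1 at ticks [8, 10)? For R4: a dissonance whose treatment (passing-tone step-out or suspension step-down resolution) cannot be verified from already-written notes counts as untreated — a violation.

{A3, B3, D4, F3}

D3: violates R2
E3: violates R4
F3: legal
G3: violates R4
A3: legal
B3: legal
C4: violates R4
D4: legal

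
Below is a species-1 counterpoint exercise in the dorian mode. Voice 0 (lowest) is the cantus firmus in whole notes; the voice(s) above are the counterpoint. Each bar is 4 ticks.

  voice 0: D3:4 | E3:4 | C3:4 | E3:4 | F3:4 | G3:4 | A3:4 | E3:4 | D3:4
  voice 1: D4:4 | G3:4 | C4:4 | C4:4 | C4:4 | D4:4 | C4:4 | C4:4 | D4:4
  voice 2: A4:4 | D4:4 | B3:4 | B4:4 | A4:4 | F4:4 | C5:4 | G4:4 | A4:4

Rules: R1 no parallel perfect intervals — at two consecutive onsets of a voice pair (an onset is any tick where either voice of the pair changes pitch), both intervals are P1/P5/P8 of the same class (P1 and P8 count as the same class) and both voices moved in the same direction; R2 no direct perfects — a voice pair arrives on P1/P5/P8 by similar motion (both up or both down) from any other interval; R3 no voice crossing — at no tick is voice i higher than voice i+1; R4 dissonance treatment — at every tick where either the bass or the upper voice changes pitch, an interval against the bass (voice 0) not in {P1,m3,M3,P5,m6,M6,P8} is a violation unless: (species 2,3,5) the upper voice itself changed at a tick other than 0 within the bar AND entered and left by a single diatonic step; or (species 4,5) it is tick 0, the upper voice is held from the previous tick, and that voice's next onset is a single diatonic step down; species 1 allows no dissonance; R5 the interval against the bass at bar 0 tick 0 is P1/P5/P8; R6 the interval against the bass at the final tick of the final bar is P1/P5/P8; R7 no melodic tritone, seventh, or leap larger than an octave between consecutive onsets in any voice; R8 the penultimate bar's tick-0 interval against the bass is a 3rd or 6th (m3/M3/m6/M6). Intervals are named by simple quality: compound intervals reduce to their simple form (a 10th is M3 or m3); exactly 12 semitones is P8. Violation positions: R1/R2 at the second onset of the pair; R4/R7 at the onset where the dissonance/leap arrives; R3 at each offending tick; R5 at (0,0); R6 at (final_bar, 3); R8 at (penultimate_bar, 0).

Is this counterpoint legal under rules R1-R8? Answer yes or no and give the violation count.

No (11 violations)

bar 0: v0=D3 v1=D4 v2=A4 (P5)
bar 1: v0=E3 v1=G3 v2=D4 (m7)
bar 2: v0=C3 v1=C4 v2=B3 (M7)
bar 3: v0=E3 v1=C4 v2=B4 (P5)
bar 4: v0=F3 v1=C4 v2=A4 (M3)
bar 5: v0=G3 v1=D4 v2=F4 (m7)
bar 6: v0=A3 v1=C4 v2=C5 (m3)
bar 7: v0=E3 v1=C4 v2=G4 (m3)
bar 8: v0=D3 v1=D4 v2=A4 (P5)
  R1 @ bar1.0: D4/A4 P5 -> G3/D4 P5 similar
  R4 @ bar1.0: E3/D4 m7 untreated
  R3 @ bar2.0: C4 above B3
  R4 @ bar2.0: C3/B3 M7 untreated
  R3 @ bar2.1: C4 above B3
  R3 @ bar2.2: C4 above B3
  R3 @ bar2.3: C4 above B3
  R2 @ bar3.0: C3/B3 M7 -> E3/B4 P5 similar
  R1 @ bar5.0: F3/C4 P5 -> G3/D4 P5 similar
  R4 @ bar5.0: G3/F4 m7 untreated
  R1 @ bar8.0: C4/G4 P5 -> D4/A4 P5 similar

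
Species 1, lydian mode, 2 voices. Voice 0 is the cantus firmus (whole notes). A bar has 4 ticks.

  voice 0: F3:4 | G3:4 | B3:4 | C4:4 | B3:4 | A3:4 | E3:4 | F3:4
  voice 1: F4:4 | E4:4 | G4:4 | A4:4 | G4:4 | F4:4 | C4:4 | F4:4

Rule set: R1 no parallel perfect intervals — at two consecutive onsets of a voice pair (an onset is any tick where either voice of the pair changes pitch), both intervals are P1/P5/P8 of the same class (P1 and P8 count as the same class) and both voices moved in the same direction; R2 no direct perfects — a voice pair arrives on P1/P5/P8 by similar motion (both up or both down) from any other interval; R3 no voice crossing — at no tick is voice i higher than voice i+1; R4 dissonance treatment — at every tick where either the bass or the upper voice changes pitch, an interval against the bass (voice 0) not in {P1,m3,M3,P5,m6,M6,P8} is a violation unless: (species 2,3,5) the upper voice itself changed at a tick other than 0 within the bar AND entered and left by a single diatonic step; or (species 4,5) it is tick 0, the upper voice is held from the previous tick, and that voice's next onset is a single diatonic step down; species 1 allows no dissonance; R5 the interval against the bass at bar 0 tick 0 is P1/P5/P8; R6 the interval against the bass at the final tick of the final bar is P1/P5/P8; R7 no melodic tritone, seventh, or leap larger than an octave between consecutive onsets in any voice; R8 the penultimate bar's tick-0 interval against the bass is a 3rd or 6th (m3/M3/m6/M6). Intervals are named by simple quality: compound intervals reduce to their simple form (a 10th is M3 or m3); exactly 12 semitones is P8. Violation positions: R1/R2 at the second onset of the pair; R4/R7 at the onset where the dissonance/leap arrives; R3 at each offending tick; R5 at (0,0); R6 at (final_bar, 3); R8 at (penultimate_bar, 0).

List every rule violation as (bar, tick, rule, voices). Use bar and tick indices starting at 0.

bar 0: v0=F3 v1=F4 downbeat P8
bar 1: v0=G3 v1=E4 downbeat M6
bar 2: v0=B3 v1=G4 downbeat m6
bar 3: v0=C4 v1=A4 downbeat M6
bar 4: v0=B3 v1=G4 downbeat m6
bar 5: v0=A3 v1=F4 downbeat m6
bar 6: v0=E3 v1=C4 downbeat m6
bar 7: v0=F3 v1=F4 downbeat P8
  -> R2 @ bar 7 tick 0 v(0, 1): E3/C4 m6 -> F3/F4 P8 similar

(7, 0, R2, (0, 1))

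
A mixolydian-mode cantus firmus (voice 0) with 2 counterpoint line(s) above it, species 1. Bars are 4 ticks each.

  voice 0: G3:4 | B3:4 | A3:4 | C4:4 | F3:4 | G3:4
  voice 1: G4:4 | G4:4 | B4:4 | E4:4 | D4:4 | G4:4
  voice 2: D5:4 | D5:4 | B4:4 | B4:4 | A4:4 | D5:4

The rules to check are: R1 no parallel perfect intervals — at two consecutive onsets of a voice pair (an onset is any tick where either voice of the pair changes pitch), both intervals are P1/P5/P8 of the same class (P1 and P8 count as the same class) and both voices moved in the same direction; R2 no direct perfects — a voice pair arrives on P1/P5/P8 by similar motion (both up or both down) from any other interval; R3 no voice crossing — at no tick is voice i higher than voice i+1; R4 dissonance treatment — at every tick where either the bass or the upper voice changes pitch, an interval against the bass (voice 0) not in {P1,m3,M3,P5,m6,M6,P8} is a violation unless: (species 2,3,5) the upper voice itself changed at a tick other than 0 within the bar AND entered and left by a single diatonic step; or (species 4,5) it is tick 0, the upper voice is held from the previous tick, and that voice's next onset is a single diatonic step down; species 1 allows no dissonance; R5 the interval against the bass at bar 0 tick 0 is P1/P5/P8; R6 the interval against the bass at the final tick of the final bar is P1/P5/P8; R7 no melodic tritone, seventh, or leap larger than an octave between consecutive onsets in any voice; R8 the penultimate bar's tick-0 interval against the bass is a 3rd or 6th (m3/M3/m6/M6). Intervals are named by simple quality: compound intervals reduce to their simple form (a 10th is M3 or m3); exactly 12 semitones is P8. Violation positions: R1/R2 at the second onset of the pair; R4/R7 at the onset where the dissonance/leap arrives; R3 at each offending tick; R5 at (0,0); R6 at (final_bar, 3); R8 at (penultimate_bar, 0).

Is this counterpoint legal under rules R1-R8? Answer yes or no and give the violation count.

bar 0: v0=G3 v1=G4 v2=D5 (P5)
bar 1: v0=B3 v1=G4 v2=D5 (m3)
bar 2: v0=A3 v1=B4 v2=B4 (M2)
bar 3: v0=C4 v1=E4 v2=B4 (M7)
bar 4: v0=F3 v1=D4 v2=A4 (M3)
bar 5: v0=G3 v1=G4 v2=D5 (P5)
  R4 @ bar2.0: A3/B4 M2 untreated
  R4 @ bar2.0: A3/B4 M2 untreated
  R4 @ bar3.0: C4/B4 M7 untreated
  R1 @ bar4.0: E4/B4 P5 -> D4/A4 P5 similar
  R1 @ bar5.0: D4/A4 P5 -> G4/D5 P5 similar
  R2 @ bar5.0: F3/D4 M6 -> G3/G4 P8 similar
  R2 @ bar5.0: F3/A4 M3 -> G3/D5 P5 similar

No (7 violations)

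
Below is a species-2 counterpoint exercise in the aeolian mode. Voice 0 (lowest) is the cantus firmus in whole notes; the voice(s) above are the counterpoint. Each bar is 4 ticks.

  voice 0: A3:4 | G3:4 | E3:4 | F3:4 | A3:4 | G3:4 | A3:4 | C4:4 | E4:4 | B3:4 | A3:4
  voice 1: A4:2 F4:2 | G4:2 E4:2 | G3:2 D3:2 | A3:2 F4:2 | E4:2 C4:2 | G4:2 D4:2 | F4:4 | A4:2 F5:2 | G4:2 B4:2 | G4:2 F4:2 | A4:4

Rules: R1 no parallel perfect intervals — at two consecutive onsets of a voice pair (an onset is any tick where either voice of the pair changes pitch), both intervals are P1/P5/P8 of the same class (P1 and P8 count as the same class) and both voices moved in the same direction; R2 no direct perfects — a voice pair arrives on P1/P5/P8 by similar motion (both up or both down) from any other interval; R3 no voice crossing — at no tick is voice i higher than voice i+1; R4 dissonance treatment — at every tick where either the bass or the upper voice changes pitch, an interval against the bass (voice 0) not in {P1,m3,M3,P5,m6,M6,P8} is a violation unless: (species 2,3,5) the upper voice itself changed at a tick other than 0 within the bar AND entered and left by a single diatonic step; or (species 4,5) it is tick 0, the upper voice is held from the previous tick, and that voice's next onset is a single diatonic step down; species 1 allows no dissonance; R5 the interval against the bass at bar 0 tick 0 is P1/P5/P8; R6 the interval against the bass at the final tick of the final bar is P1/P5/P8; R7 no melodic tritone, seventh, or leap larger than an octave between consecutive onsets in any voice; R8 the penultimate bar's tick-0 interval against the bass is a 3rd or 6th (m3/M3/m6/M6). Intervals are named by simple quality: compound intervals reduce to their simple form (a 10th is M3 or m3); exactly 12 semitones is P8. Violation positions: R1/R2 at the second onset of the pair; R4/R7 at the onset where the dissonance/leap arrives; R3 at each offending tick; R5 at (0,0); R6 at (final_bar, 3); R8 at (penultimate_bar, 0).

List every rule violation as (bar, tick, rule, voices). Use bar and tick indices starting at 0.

bar 0: v0=A3 v1=A4 downbeat P8
bar 1: v0=G3 v1=G4 downbeat P8
bar 2: v0=E3 v1=G3 downbeat m3
bar 3: v0=F3 v1=A3 downbeat M3
bar 4: v0=A3 v1=E4 downbeat P5
bar 5: v0=G3 v1=G4 downbeat P8
bar 6: v0=A3 v1=F4 downbeat m6
bar 7: v0=C4 v1=A4 downbeat M6
bar 8: v0=E4 v1=G4 downbeat m3
bar 9: v0=B3 v1=G4 downbeat m6
bar 10: v0=A3 v1=A4 downbeat P8
  -> R3 @ bar 2 tick 2 v(0, 1): E3 above D3
  -> R4 @ bar 2 tick 2 v(0, 1): E3/D3 M2 untreated
  -> R3 @ bar 2 tick 3 v(0, 1): E3 above D3
  -> R4 @ bar 7 tick 2 v(0, 1): C4/F5 P4 untreated
  -> R7 @ bar 8 tick 0 v(1,): F5->G4 leap 10st
  -> R4 @ bar 9 tick 2 v(0, 1): B3/F4 TT untreated

(2, 2, R3, (0, 1))
(2, 2, R4, (0, 1))
(2, 3, R3, (0, 1))
(7, 2, R4, (0, 1))
(8, 0, R7, (1,))
(9, 2, R4, (0, 1))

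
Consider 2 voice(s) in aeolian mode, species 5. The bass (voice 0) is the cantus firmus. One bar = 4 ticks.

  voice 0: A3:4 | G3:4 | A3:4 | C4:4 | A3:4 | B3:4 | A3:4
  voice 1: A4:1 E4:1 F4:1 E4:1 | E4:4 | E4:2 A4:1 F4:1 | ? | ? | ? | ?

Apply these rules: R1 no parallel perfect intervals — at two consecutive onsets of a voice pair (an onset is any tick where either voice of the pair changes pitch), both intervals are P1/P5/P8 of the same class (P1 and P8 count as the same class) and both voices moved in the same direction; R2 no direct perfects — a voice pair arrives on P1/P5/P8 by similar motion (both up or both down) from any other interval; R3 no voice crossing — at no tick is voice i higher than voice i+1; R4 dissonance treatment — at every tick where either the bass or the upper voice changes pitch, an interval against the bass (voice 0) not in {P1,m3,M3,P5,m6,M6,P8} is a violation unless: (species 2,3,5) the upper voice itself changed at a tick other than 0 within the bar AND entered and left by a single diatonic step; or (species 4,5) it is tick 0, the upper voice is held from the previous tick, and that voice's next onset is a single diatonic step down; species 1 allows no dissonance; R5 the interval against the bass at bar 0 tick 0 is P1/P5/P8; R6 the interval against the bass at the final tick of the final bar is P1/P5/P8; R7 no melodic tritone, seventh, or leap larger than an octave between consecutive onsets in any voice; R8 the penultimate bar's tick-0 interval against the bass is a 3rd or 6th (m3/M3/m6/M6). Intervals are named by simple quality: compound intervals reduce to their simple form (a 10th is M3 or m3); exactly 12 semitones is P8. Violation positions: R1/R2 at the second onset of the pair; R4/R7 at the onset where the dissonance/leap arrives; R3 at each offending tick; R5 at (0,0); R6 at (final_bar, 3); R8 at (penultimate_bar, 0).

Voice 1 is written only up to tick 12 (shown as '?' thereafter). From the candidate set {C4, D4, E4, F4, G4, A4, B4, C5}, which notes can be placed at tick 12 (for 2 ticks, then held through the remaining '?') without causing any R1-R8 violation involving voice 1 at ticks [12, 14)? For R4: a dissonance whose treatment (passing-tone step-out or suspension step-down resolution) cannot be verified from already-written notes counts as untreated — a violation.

{A4, C4, E4}

C4: legal
D4: violates R4
E4: legal
F4: violates R4
G4: violates R2
A4: legal
B4: violates R4,R7
C5: violates R2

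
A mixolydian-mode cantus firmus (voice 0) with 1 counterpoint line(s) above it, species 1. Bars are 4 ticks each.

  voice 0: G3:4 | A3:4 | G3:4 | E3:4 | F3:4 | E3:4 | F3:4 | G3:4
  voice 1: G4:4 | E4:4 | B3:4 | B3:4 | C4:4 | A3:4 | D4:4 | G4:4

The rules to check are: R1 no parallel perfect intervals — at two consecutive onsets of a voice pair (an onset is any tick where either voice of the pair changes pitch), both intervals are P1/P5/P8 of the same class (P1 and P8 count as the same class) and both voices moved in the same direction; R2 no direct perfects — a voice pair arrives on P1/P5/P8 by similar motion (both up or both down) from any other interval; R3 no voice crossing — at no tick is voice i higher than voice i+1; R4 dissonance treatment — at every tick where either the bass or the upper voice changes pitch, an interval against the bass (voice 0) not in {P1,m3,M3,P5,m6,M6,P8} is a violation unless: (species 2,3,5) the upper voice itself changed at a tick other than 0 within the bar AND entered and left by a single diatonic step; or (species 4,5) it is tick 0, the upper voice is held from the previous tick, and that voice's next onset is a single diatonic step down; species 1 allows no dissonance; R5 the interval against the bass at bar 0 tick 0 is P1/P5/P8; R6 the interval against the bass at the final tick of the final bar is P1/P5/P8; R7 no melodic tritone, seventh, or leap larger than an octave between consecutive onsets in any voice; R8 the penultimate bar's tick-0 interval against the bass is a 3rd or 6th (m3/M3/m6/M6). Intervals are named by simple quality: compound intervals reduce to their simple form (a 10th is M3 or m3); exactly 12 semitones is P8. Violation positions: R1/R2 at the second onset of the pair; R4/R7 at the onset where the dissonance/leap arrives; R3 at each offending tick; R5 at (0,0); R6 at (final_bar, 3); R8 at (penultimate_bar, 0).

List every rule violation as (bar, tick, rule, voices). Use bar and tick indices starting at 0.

(4, 0, R1, (0, 1))
(5, 0, R4, (0, 1))
(7, 0, R2, (0, 1))

bar 0: v0=G3 v1=G4 downbeat P8
bar 1: v0=A3 v1=E4 downbeat P5
bar 2: v0=G3 v1=B3 downbeat M3
bar 3: v0=E3 v1=B3 downbeat P5
bar 4: v0=F3 v1=C4 downbeat P5
bar 5: v0=E3 v1=A3 downbeat P4
bar 6: v0=F3 v1=D4 downbeat M6
bar 7: v0=G3 v1=G4 downbeat P8
  -> R1 @ bar 4 tick 0 v(0, 1): E3/B3 P5 -> F3/C4 P5 similar
  -> R4 @ bar 5 tick 0 v(0, 1): E3/A3 P4 untreated
  -> R2 @ bar 7 tick 0 v(0, 1): F3/D4 M6 -> G3/G4 P8 similar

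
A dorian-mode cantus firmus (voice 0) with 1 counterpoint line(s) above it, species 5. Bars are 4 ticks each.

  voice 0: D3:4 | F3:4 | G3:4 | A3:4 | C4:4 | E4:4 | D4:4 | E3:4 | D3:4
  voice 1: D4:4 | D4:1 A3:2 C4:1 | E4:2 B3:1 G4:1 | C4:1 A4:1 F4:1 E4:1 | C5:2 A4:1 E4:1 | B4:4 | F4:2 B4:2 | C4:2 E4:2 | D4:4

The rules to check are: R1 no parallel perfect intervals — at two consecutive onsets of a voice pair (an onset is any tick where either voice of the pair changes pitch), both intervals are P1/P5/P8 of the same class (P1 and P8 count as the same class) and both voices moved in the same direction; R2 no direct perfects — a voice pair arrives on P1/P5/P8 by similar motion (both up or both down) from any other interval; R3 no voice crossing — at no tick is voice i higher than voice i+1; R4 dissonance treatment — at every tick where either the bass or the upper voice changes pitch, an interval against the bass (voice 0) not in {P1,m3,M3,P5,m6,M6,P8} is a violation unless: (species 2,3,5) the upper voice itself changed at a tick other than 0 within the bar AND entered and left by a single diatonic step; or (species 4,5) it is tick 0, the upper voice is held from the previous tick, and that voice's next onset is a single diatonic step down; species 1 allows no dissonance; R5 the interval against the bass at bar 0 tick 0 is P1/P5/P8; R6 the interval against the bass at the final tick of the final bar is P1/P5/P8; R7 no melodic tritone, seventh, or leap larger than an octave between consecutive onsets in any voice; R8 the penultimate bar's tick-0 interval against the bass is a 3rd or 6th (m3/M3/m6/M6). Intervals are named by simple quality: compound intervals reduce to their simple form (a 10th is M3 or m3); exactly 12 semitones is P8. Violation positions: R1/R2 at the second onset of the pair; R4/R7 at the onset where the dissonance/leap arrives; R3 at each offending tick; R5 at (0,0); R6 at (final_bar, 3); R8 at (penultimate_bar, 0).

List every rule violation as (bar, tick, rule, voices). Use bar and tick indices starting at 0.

(4, 0, R2, (0, 1))
(5, 0, R2, (0, 1))
(6, 0, R7, (1,))
(6, 2, R7, (1,))
(7, 0, R7, (0,))
(7, 0, R7, (1,))
(8, 0, R1, (0, 1))

bar 0: v0=D3 v1=D4 downbeat P8
bar 1: v0=F3 v1=D4 downbeat M6
bar 2: v0=G3 v1=E4 downbeat M6
bar 3: v0=A3 v1=C4 downbeat m3
bar 4: v0=C4 v1=C5 downbeat P8
bar 5: v0=E4 v1=B4 downbeat P5
bar 6: v0=D4 v1=F4 downbeat m3
bar 7: v0=E3 v1=C4 downbeat m6
bar 8: v0=D3 v1=D4 downbeat P8
  -> R2 @ bar 4 tick 0 v(0, 1): A3/E4 P5 -> C4/C5 P8 similar
  -> R2 @ bar 5 tick 0 v(0, 1): C4/E4 M3 -> E4/B4 P5 similar
  -> R7 @ bar 6 tick 0 v(1,): B4->F4 leap 6st
  -> R7 @ bar 6 tick 2 v(1,): F4->B4 leap 6st
  -> R7 @ bar 7 tick 0 v(0,): D4->E3 leap 10st
  -> R7 @ bar 7 tick 0 v(1,): B4->C4 leap 11st
  -> R1 @ bar 8 tick 0 v(0, 1): E3/E4 P8 -> D3/D4 P8 similar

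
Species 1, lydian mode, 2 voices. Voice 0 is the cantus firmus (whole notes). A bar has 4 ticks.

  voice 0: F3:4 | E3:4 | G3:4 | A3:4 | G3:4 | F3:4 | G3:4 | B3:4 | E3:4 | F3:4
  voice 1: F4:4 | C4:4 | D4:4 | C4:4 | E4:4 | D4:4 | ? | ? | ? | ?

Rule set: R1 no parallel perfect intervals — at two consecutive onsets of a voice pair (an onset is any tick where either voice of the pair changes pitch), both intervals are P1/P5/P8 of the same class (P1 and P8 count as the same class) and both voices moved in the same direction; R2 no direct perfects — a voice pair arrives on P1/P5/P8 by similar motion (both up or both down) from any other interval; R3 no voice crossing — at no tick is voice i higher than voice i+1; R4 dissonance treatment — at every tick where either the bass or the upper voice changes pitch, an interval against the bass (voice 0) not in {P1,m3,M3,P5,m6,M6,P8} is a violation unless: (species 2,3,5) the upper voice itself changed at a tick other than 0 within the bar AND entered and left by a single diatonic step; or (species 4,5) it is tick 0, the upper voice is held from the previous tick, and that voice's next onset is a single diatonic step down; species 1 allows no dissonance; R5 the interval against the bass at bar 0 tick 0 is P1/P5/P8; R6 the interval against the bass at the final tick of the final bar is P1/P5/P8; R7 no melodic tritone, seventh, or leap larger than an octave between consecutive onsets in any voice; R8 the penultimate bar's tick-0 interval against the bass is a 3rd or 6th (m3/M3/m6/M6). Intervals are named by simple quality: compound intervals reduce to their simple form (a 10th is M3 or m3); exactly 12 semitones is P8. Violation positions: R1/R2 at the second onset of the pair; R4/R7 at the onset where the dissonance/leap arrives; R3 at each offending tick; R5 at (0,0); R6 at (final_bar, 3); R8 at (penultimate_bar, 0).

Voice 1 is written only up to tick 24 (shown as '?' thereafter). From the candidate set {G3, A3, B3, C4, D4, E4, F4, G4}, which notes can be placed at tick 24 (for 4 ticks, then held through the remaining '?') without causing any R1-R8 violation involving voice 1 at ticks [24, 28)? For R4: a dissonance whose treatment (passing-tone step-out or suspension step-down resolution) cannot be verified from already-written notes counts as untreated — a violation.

{B3, D4, E4, G3}

G3: legal
A3: violates R4
B3: legal
C4: violates R4
D4: legal
E4: legal
F4: violates R4
G4: violates R2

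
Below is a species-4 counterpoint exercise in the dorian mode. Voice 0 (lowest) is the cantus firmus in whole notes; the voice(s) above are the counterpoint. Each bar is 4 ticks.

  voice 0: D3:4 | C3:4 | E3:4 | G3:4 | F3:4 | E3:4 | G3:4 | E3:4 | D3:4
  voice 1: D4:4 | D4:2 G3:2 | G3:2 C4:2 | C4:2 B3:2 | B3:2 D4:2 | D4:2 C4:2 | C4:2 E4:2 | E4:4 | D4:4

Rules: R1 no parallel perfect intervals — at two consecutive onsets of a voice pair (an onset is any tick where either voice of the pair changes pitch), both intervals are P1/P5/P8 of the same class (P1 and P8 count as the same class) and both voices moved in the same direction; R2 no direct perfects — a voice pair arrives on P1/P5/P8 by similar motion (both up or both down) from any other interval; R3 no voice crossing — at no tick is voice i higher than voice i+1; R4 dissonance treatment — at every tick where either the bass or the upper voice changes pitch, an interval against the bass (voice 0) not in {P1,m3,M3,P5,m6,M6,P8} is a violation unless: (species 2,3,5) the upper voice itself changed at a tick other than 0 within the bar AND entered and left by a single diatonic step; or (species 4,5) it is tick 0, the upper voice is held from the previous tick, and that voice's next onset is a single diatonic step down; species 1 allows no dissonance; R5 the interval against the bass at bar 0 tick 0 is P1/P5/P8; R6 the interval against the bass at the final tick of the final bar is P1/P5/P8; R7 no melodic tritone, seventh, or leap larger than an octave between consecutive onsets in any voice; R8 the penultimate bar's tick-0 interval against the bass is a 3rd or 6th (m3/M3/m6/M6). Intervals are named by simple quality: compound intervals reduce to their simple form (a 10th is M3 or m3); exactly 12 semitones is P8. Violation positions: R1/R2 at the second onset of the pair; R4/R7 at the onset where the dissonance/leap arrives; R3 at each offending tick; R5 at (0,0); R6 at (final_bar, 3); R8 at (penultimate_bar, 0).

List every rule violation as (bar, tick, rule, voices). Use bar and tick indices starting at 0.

(1, 0, R4, (0, 1))
(4, 0, R4, (0, 1))
(6, 0, R4, (0, 1))
(7, 0, R8, (0, 1))
(8, 0, R1, (0, 1))

bar 0: v0=D3 v1=D4 downbeat P8
bar 1: v0=C3 v1=D4 downbeat M2
bar 2: v0=E3 v1=G3 downbeat m3
bar 3: v0=G3 v1=C4 downbeat P4
bar 4: v0=F3 v1=B3 downbeat TT
bar 5: v0=E3 v1=D4 downbeat m7
bar 6: v0=G3 v1=C4 downbeat P4
bar 7: v0=E3 v1=E4 downbeat P8
bar 8: v0=D3 v1=D4 downbeat P8
  -> R4 @ bar 1 tick 0 v(0, 1): C3/D4 M2 untreated
  -> R4 @ bar 4 tick 0 v(0, 1): F3/B3 TT untreated
  -> R4 @ bar 6 tick 0 v(0, 1): G3/C4 P4 untreated
  -> R8 @ bar 7 tick 0 v(0, 1): penult P8 not 3rd/6th
  -> R1 @ bar 8 tick 0 v(0, 1): E3/E4 P8 -> D3/D4 P8 similar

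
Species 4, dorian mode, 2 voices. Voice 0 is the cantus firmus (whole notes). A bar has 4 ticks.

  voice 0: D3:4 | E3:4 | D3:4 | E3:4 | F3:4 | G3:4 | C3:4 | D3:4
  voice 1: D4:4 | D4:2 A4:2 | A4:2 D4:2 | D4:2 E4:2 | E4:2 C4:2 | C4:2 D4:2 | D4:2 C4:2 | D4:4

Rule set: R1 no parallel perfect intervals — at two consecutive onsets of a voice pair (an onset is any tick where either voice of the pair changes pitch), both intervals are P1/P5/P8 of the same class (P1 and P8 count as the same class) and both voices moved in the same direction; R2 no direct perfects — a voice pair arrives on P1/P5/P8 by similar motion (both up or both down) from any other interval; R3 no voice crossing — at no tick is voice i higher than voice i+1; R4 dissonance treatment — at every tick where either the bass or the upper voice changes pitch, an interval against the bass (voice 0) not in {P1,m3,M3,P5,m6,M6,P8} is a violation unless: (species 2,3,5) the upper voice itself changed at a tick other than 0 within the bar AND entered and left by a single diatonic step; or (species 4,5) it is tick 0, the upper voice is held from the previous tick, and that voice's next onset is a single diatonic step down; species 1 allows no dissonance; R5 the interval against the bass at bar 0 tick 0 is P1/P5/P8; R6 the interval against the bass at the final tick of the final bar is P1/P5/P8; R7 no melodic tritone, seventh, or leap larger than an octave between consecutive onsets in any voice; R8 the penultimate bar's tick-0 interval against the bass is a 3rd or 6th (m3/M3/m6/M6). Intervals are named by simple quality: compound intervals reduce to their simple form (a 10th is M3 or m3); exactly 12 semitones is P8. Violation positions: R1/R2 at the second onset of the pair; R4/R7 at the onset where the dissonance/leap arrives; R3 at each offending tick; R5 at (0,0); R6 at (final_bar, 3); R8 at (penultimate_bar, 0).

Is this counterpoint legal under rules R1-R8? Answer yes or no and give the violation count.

bar 0: v0=D3 v1=D4 (P8)
bar 1: v0=E3 v1=D4 (m7)
bar 2: v0=D3 v1=A4 (P5)
bar 3: v0=E3 v1=D4 (m7)
bar 4: v0=F3 v1=E4 (M7)
bar 5: v0=G3 v1=C4 (P4)
bar 6: v0=C3 v1=D4 (M2)
bar 7: v0=D3 v1=D4 (P8)
  R4 @ bar1.0: E3/D4 m7 untreated
  R4 @ bar1.2: E3/A4 P4 untreated
  R4 @ bar3.0: E3/D4 m7 untreated
  R4 @ bar4.0: F3/E4 M7 untreated
  R4 @ bar5.0: G3/C4 P4 untreated
  R8 @ bar6.0: penult M2 not 3rd/6th
  R1 @ bar7.0: C3/C4 P8 -> D3/D4 P8 similar

No (7 violations)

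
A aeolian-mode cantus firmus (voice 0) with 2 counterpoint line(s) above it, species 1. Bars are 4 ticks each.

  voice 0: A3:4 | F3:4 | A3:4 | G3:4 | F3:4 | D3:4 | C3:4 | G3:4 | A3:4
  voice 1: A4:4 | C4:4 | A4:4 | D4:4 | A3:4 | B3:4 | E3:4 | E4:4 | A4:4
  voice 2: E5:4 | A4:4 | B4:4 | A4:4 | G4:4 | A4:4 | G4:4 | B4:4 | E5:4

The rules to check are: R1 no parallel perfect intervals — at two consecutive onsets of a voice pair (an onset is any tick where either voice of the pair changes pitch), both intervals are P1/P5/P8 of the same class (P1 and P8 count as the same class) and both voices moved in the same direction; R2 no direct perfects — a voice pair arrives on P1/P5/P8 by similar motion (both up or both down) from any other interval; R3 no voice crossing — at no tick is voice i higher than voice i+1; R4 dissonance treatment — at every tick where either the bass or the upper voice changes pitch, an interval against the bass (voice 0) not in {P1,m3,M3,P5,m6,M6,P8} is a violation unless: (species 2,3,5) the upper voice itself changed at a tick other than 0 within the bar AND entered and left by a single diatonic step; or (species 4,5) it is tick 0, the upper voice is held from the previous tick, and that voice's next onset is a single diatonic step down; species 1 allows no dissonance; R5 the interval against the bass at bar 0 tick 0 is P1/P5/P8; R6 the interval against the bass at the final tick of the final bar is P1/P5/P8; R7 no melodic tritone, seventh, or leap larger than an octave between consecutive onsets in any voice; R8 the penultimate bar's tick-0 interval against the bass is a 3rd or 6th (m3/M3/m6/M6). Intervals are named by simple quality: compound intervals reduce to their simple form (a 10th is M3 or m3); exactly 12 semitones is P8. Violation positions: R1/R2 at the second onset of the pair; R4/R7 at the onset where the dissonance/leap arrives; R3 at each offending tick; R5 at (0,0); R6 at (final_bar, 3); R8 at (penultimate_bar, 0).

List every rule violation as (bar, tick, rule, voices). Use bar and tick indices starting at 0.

(1, 0, R2, (0, 1))
(2, 0, R2, (0, 1))
(2, 0, R4, (0, 2))
(3, 0, R2, (0, 1))
(3, 0, R2, (1, 2))
(3, 0, R4, (0, 2))
(4, 0, R4, (0, 2))
(6, 0, R1, (0, 2))
(7, 0, R2, (1, 2))
(8, 0, R1, (1, 2))
(8, 0, R2, (0, 1))
(8, 0, R2, (0, 2))

bar 0: v0=A3 v1=A4 v2=E5 downbeat P5
bar 1: v0=F3 v1=C4 v2=A4 downbeat M3
bar 2: v0=A3 v1=A4 v2=B4 downbeat M2
bar 3: v0=G3 v1=D4 v2=A4 downbeat M2
bar 4: v0=F3 v1=A3 v2=G4 downbeat M2
bar 5: v0=D3 v1=B3 v2=A4 downbeat P5
bar 6: v0=C3 v1=E3 v2=G4 downbeat P5
bar 7: v0=G3 v1=E4 v2=B4 downbeat M3
bar 8: v0=A3 v1=A4 v2=E5 downbeat P5
  -> R2 @ bar 1 tick 0 v(0, 1): A3/A4 P8 -> F3/C4 P5 similar
  -> R2 @ bar 2 tick 0 v(0, 1): F3/C4 P5 -> A3/A4 P8 similar
  -> R4 @ bar 2 tick 0 v(0, 2): A3/B4 M2 untreated
  -> R2 @ bar 3 tick 0 v(0, 1): A3/A4 P8 -> G3/D4 P5 similar
  -> R2 @ bar 3 tick 0 v(1, 2): A4/B4 M2 -> D4/A4 P5 similar
  -> R4 @ bar 3 tick 0 v(0, 2): G3/A4 M2 untreated
  -> R4 @ bar 4 tick 0 v(0, 2): F3/G4 M2 untreated
  -> R1 @ bar 6 tick 0 v(0, 2): D3/A4 P5 -> C3/G4 P5 similar
  -> R2 @ bar 7 tick 0 v(1, 2): E3/G4 m3 -> E4/B4 P5 similar
  -> R1 @ bar 8 tick 0 v(1, 2): E4/B4 P5 -> A4/E5 P5 similar
  -> R2 @ bar 8 tick 0 v(0, 1): G3/E4 M6 -> A3/A4 P8 similar
  -> R2 @ bar 8 tick 0 v(0, 2): G3/B4 M3 -> A3/E5 P5 similar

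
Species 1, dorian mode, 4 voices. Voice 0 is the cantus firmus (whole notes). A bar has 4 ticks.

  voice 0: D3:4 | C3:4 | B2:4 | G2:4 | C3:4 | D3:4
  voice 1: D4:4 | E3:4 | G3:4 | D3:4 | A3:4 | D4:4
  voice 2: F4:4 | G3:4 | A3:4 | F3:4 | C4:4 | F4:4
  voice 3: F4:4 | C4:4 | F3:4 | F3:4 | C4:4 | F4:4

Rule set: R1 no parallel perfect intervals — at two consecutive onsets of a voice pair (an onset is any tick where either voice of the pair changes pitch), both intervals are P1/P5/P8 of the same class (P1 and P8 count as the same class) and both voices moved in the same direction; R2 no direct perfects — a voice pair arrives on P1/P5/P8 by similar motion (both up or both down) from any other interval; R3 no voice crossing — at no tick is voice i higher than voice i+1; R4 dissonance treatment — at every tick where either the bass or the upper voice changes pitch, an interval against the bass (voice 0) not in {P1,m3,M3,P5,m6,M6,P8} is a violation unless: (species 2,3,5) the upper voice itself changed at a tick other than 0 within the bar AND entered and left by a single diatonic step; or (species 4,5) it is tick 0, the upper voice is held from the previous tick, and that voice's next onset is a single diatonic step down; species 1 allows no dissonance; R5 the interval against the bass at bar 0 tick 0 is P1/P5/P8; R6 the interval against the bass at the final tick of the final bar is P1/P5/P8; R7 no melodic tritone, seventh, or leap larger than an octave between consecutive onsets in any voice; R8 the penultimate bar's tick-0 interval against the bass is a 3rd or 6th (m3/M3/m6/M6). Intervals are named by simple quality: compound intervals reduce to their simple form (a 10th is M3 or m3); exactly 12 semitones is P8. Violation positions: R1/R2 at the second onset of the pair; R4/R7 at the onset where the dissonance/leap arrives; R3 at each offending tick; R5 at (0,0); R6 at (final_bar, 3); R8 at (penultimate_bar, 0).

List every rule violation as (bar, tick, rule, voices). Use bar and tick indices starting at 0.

bar 0: v0=D3 v1=D4 v2=F4 v3=F4 downbeat m3
bar 1: v0=C3 v1=E3 v2=G3 v3=C4 downbeat P8
bar 2: v0=B2 v1=G3 v2=A3 v3=F3 downbeat TT
bar 3: v0=G2 v1=D3 v2=F3 v3=F3 downbeat m7
bar 4: v0=C3 v1=A3 v2=C4 v3=C4 downbeat P8
bar 5: v0=D3 v1=D4 v2=F4 v3=F4 downbeat m3
  -> R5 @ bar 0 tick 0 v(0, 2): opens on m3
  -> R5 @ bar 0 tick 0 v(0, 3): opens on m3
  -> R2 @ bar 1 tick 0 v(0, 2): D3/F4 m3 -> C3/G3 P5 similar
  -> R2 @ bar 1 tick 0 v(0, 3): D3/F4 m3 -> C3/C4 P8 similar
  -> R7 @ bar 1 tick 0 v(1,): D4->E3 leap 10st
  -> R7 @ bar 1 tick 0 v(2,): F4->G3 leap 10st
  -> R3 @ bar 2 tick 0 v(2, 3): A3 above F3
  -> R4 @ bar 2 tick 0 v(0, 2): B2/A3 m7 untreated
  -> R4 @ bar 2 tick 0 v(0, 3): B2/F3 TT untreated
  -> R3 @ bar 2 tick 1 v(2, 3): A3 above F3
  -> R3 @ bar 2 tick 2 v(2, 3): A3 above F3
  -> R3 @ bar 2 tick 3 v(2, 3): A3 above F3
  -> R2 @ bar 3 tick 0 v(0, 1): B2/G3 m6 -> G2/D3 P5 similar
  -> R4 @ bar 3 tick 0 v(0, 2): G2/F3 m7 untreated
  -> R4 @ bar 3 tick 0 v(0, 3): G2/F3 m7 untreated
  -> R1 @ bar 4 tick 0 v(2, 3): F3/F3 P1 -> C4/C4 P1 similar
  -> R2 @ bar 4 tick 0 v(0, 2): G2/F3 m7 -> C3/C4 P8 similar
  -> R2 @ bar 4 tick 0 v(0, 3): G2/F3 m7 -> C3/C4 P8 similar
  -> R8 @ bar 4 tick 0 v(0, 2): penult P8 not 3rd/6th
  -> R8 @ bar 4 tick 0 v(0, 3): penult P8 not 3rd/6th
  -> R1 @ bar 5 tick 0 v(2, 3): C4/C4 P1 -> F4/F4 P1 similar
  -> R2 @ bar 5 tick 0 v(0, 1): C3/A3 M6 -> D3/D4 P8 similar
  -> R6 @ bar 5 tick 3 v(0, 2): closes on m3
  -> R6 @ bar 5 tick 3 v(0, 3): closes on m3

(0, 0, R5, (0, 2))
(0, 0, R5, (0, 3))
(1, 0, R2, (0, 2))
(1, 0, R2, (0, 3))
(1, 0, R7, (1,))
(1, 0, R7, (2,))
(2, 0, R3, (2, 3))
(2, 0, R4, (0, 2))
(2, 0, R4, (0, 3))
(2, 1, R3, (2, 3))
(2, 2, R3, (2, 3))
(2, 3, R3, (2, 3))
(3, 0, R2, (0, 1))
(3, 0, R4, (0, 2))
(3, 0, R4, (0, 3))
(4, 0, R1, (2, 3))
(4, 0, R2, (0, 2))
(4, 0, R2, (0, 3))
(4, 0, R8, (0, 2))
(4, 0, R8, (0, 3))
(5, 0, R1, (2, 3))
(5, 0, R2, (0, 1))
(5, 3, R6, (0, 2))
(5, 3, R6, (0, 3))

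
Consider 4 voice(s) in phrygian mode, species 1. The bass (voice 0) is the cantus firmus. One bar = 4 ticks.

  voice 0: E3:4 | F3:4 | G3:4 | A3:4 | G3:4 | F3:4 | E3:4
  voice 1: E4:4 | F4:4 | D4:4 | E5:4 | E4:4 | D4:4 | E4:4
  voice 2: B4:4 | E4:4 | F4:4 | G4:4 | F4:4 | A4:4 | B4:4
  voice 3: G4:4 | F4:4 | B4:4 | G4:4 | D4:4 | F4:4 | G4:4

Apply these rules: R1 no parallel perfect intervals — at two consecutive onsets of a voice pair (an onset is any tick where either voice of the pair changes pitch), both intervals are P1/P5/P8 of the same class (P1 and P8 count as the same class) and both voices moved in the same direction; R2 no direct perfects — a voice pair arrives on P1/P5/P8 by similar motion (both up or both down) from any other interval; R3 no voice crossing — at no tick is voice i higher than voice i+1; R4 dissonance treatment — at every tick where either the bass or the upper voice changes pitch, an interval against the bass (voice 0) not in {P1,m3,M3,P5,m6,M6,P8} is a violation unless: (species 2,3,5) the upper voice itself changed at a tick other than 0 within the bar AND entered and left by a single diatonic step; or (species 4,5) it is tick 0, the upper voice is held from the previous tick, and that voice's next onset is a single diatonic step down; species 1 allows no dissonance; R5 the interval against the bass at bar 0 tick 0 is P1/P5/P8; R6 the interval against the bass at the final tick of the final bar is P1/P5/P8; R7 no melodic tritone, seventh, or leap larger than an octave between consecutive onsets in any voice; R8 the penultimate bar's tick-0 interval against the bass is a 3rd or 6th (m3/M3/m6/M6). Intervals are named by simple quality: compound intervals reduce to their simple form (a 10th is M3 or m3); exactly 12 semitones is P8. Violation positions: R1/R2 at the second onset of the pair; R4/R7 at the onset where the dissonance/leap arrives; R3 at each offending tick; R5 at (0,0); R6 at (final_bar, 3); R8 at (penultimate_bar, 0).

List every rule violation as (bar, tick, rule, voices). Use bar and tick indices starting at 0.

(0, 0, R3, (2, 3))
(0, 0, R5, (0, 3))
(0, 1, R3, (2, 3))
(0, 2, R3, (2, 3))
(0, 3, R3, (2, 3))
(1, 0, R1, (0, 1))
(1, 0, R3, (1, 2))
(1, 0, R4, (0, 2))
(1, 1, R3, (1, 2))
(1, 2, R3, (1, 2))
(1, 3, R3, (1, 2))
(2, 0, R4, (0, 2))
(2, 0, R7, (3,))
(3, 0, R1, (0, 1))
(3, 0, R3, (1, 2))
(3, 0, R4, (0, 2))
(3, 0, R4, (0, 3))
(3, 0, R7, (1,))
(3, 1, R3, (1, 2))
(3, 2, R3, (1, 2))
(3, 3, R3, (1, 2))
(4, 0, R2, (0, 3))
(4, 0, R3, (2, 3))
(4, 0, R4, (0, 2))
(4, 1, R3, (2, 3))
(4, 2, R3, (2, 3))
(4, 3, R3, (2, 3))
(5, 0, R3, (2, 3))
(5, 0, R8, (0, 3))
(5, 1, R3, (2, 3))
(5, 2, R3, (2, 3))
(5, 3, R3, (2, 3))
(6, 0, R1, (1, 2))
(6, 0, R3, (2, 3))
(6, 1, R3, (2, 3))
(6, 2, R3, (2, 3))
(6, 3, R3, (2, 3))
(6, 3, R6, (0, 3))

bar 0: v0=E3 v1=E4 v2=B4 v3=G4 downbeat m3
bar 1: v0=F3 v1=F4 v2=E4 v3=F4 downbeat P8
bar 2: v0=G3 v1=D4 v2=F4 v3=B4 downbeat M3
bar 3: v0=A3 v1=E5 v2=G4 v3=G4 downbeat m7
bar 4: v0=G3 v1=E4 v2=F4 v3=D4 downbeat P5
bar 5: v0=F3 v1=D4 v2=A4 v3=F4 downbeat P8
bar 6: v0=E3 v1=E4 v2=B4 v3=G4 downbeat m3
  -> R3 @ bar 0 tick 0 v(2, 3): B4 above G4
  -> R5 @ bar 0 tick 0 v(0, 3): opens on m3
  -> R3 @ bar 0 tick 1 v(2, 3): B4 above G4
  -> R3 @ bar 0 tick 2 v(2, 3): B4 above G4
  -> R3 @ bar 0 tick 3 v(2, 3): B4 above G4
  -> R1 @ bar 1 tick 0 v(0, 1): E3/E4 P8 -> F3/F4 P8 similar
  -> R3 @ bar 1 tick 0 v(1, 2): F4 above E4
  -> R4 @ bar 1 tick 0 v(0, 2): F3/E4 M7 untreated
  -> R3 @ bar 1 tick 1 v(1, 2): F4 above E4
  -> R3 @ bar 1 tick 2 v(1, 2): F4 above E4
  -> R3 @ bar 1 tick 3 v(1, 2): F4 above E4
  -> R4 @ bar 2 tick 0 v(0, 2): G3/F4 m7 untreated
  -> R7 @ bar 2 tick 0 v(3,): F4->B4 leap 6st
  -> R1 @ bar 3 tick 0 v(0, 1): G3/D4 P5 -> A3/E5 P5 similar
  -> R3 @ bar 3 tick 0 v(1, 2): E5 above G4
  -> R4 @ bar 3 tick 0 v(0, 2): A3/G4 m7 untreated
  -> R4 @ bar 3 tick 0 v(0, 3): A3/G4 m7 untreated
  -> R7 @ bar 3 tick 0 v(1,): D4->E5 leap 14st
  -> R3 @ bar 3 tick 1 v(1, 2): E5 above G4
  -> R3 @ bar 3 tick 2 v(1, 2): E5 above G4
  -> R3 @ bar 3 tick 3 v(1, 2): E5 above G4
  -> R2 @ bar 4 tick 0 v(0, 3): A3/G4 m7 -> G3/D4 P5 similar
  -> R3 @ bar 4 tick 0 v(2, 3): F4 above D4
  -> R4 @ bar 4 tick 0 v(0, 2): G3/F4 m7 untreated
  -> R3 @ bar 4 tick 1 v(2, 3): F4 above D4
  -> R3 @ bar 4 tick 2 v(2, 3): F4 above D4
  -> R3 @ bar 4 tick 3 v(2, 3): F4 above D4
  -> R3 @ bar 5 tick 0 v(2, 3): A4 above F4
  -> R8 @ bar 5 tick 0 v(0, 3): penult P8 not 3rd/6th
  -> R3 @ bar 5 tick 1 v(2, 3): A4 above F4
  -> R3 @ bar 5 tick 2 v(2, 3): A4 above F4
  -> R3 @ bar 5 tick 3 v(2, 3): A4 above F4
  -> R1 @ bar 6 tick 0 v(1, 2): D4/A4 P5 -> E4/B4 P5 similar
  -> R3 @ bar 6 tick 0 v(2, 3): B4 above G4
  -> R3 @ bar 6 tick 1 v(2, 3): B4 above G4
  -> R3 @ bar 6 tick 2 v(2, 3): B4 above G4
  -> R3 @ bar 6 tick 3 v(2, 3): B4 above G4
  -> R6 @ bar 6 tick 3 v(0, 3): closes on m3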